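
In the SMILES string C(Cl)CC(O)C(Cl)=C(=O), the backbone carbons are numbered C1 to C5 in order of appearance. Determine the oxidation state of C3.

0

C3 has one bond to C (0), one bond to C (0), one bond to H (-1), one bond to O (+1).
Oxidation state = 0 + 0 − 1 + 1 = 0.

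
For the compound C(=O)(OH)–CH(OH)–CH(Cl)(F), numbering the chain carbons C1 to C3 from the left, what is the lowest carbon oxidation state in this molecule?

Bonds to more-electronegative neighbours contribute +1 each, bonds to H or metals contribute −1 each, and C–C bonds contribute 0. Tallying each carbon:
C1: 1C, 3O → 0 + 3 = +3
C2: 2C, 1H, 1O → 0 − 1 + 1 = 0
C3: 1C, 1H, 1F, 1Cl → 0 − 1 + 1 + 1 = +1
The lowest value is 0.

0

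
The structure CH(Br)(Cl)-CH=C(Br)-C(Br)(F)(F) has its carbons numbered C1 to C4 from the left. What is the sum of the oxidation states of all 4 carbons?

Each bond to a more electronegative atom (O, N, halogen) counts +1, each bond to a less electronegative atom (H, metal, B, Si) counts −1, and each C–C bond counts 0. Tallying each carbon:
C1: 1C, 1H, 1Cl, 1Br → 0 − 1 + 1 + 1 = +1
C2: 3C, 1H → 0 − 1 = -1
C3: 3C, 1Br → 0 + 1 = +1
C4: 1C, 2F, 1Br → 0 + 2 + 1 = +3
Sum = +1 − 1 + 1 + 3 = +4.

+4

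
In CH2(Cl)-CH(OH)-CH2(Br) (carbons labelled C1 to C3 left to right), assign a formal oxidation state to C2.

C2 has one bond to C (0), one bond to C (0), one bond to O (+1), one bond to H (-1).
Oxidation state = 0 + 0 + 1 − 1 = 0.

0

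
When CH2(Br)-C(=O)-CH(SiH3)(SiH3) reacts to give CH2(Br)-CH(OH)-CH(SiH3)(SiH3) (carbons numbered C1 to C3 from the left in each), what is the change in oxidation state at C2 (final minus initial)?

Before: C2 has 2 bonds to C, 2 bonds to O → oxidation state +2.
After: C2 has 2 bonds to C, 1 bond to H, 1 bond to O → oxidation state 0.
Δ = 0 − (+2) = -2, so this is a reduction at C2.

-2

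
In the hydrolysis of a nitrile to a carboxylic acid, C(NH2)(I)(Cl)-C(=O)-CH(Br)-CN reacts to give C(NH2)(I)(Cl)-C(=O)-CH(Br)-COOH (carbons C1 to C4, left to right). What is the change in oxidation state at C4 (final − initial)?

0

Before: C4 has 1 bond to C, 3 bonds to N → oxidation state +3.
After: C4 has 1 bond to C, 3 bonds to O → oxidation state +3.
Δ = +3 − (+3) = 0, so no net redox change at C4.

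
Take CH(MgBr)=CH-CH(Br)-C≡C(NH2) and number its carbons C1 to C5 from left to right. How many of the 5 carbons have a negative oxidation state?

Each bond to a more electronegative atom (O, N, halogen) counts +1, each bond to a less electronegative atom (H, metal, B, Si) counts −1, and each C–C bond counts 0. Tallying each carbon:
C1: 2C, 1H, 1Mg → 0 − 1 − 1 = -2
C2: 3C, 1H → 0 − 1 = -1
C3: 2C, 1H, 1Br → 0 − 1 + 1 = 0
C4: 4C → 0 = 0
C5: 3C, 1N → 0 + 1 = +1
2 carbons (C1, C2) meet the condition.

2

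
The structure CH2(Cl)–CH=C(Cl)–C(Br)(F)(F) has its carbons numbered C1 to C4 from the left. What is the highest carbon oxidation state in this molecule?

+3

Tallying each carbon's bonds:
C1: 1C, 2H, 1Cl → 0 − 2 + 1 = -1
C2: 3C, 1H → 0 − 1 = -1
C3: 3C, 1Cl → 0 + 1 = +1
C4: 1C, 2F, 1Br → 0 + 2 + 1 = +3
The highest value is +3.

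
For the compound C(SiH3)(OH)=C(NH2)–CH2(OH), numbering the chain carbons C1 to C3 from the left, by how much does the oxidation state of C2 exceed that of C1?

C2: 3C, 1N → 0 + 1 = +1
C1: 2C, 1O, 1Si → 0 + 1 − 1 = 0
Difference: +1 − (0) = +1.

+1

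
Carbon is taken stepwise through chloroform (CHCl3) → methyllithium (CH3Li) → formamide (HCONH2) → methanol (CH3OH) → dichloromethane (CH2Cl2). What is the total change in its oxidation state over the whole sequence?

Carbon oxidation states along the series — chloroform: +2, methyllithium: -4, formamide: +2, methanol: -2, dichloromethane: 0.
Net change = 0 − (+2) = -2.

-2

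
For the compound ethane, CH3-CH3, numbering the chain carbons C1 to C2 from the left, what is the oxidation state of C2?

Each bond to a more electronegative atom (O, N, halogen) counts +1, each bond to a less electronegative atom (H, metal, B, Si) counts −1, and each C–C bond counts 0.
C2 has one bond to H (-1), one bond to H (-1), one bond to H (-1), one bond to C (0).
Oxidation state = -1 − 1 − 1 + 0 = -3.

-3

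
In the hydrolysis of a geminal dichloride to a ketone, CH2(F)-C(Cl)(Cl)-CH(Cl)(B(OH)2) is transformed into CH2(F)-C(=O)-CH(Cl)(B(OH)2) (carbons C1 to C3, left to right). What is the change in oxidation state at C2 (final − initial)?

Before: C2 has 2 bonds to C, 2 bonds to Cl → oxidation state +2.
After: C2 has 2 bonds to C, 2 bonds to O → oxidation state +2.
Δ = +2 − (+2) = 0, so no net redox change at C2.

0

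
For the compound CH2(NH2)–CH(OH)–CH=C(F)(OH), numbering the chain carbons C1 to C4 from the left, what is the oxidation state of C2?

0

Assign +1 per bond to O/N/halogen, −1 per bond to H or an electropositive element, and 0 per bond to carbon.
C2 has one bond to C (0), one bond to C (0), one bond to H (-1), one bond to O (+1).
Oxidation state = 0 + 0 − 1 + 1 = 0.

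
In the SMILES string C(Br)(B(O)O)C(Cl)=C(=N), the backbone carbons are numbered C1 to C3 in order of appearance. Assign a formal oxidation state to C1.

-1

C1 has one bond to C (0), one bond to H (-1), one bond to Br (+1), one bond to B (-1).
Oxidation state = 0 − 1 + 1 − 1 = -1.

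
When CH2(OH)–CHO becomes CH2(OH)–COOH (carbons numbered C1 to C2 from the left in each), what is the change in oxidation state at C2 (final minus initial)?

+2

Before: C2 has 1 bond to C, 1 bond to H, 2 bonds to O → oxidation state +1.
After: C2 has 1 bond to C, 3 bonds to O → oxidation state +3.
Δ = +3 − (+1) = +2, so this is an oxidation at C2.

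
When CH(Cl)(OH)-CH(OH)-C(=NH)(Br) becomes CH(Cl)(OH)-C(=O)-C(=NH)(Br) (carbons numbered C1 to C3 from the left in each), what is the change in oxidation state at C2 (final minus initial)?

Before: C2 has 2 bonds to C, 1 bond to H, 1 bond to O → oxidation state 0.
After: C2 has 2 bonds to C, 2 bonds to O → oxidation state +2.
Δ = +2 − (0) = +2, so this is an oxidation at C2.

+2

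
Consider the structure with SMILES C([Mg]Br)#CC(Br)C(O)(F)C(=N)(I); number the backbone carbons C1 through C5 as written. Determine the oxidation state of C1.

-1

Count +1 for every bond to an atom more electronegative than carbon and −1 for every bond to one less electronegative; C–C bonds are 0.
C1 has a triple bond to C (3×0 = 0), one bond to Mg (-1).
Oxidation state = 0 − 1 = -1.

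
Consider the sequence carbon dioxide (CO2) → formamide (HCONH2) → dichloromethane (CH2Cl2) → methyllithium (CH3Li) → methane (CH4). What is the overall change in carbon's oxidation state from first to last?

Carbon oxidation states along the series — carbon dioxide: +4, formamide: +2, dichloromethane: 0, methyllithium: -4, methane: -4.
Net change = -4 − (+4) = -8.

-8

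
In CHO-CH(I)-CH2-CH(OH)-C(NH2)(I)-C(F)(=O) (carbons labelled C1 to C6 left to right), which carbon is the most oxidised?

Each bond to a more electronegative atom (O, N, halogen) counts +1, each bond to a less electronegative atom (H, metal, B, Si) counts −1, and each C–C bond counts 0. Tallying each carbon:
C1: 1C, 1H, 2O → 0 − 1 + 2 = +1
C2: 2C, 1H, 1I → 0 − 1 + 1 = 0
C3: 2C, 2H → 0 − 2 = -2
C4: 2C, 1H, 1O → 0 − 1 + 1 = 0
C5: 2C, 1N, 1I → 0 + 1 + 1 = +2
C6: 1C, 2O, 1F → 0 + 2 + 1 = +3
The most oxidised carbon is C6 at +3.

C6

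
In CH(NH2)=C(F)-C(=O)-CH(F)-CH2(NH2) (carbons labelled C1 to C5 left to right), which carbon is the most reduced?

C5

Assign +1 per bond to O/N/halogen, −1 per bond to H or an electropositive element, and 0 per bond to carbon. Tallying each carbon:
C1: 2C, 1H, 1N → 0 − 1 + 1 = 0
C2: 3C, 1F → 0 + 1 = +1
C3: 2C, 2O → 0 + 2 = +2
C4: 2C, 1H, 1F → 0 − 1 + 1 = 0
C5: 1C, 2H, 1N → 0 − 2 + 1 = -1
The most reduced carbon is C5 at -1.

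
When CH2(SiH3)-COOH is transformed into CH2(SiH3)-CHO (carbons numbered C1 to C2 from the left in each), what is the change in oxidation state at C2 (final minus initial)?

Before: C2 has 1 bond to C, 3 bonds to O → oxidation state +3.
After: C2 has 1 bond to C, 1 bond to H, 2 bonds to O → oxidation state +1.
Δ = +1 − (+3) = -2, so this is a reduction at C2.

-2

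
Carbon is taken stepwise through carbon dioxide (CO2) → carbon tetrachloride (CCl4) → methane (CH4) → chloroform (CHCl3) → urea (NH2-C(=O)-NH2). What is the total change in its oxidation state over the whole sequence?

Carbon oxidation states along the series — carbon dioxide: +4, carbon tetrachloride: +4, methane: -4, chloroform: +2, urea: +4.
Net change = +4 − (+4) = 0.

0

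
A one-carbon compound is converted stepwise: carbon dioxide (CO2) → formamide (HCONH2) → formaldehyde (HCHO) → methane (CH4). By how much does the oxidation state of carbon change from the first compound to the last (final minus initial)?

Carbon oxidation states along the series — carbon dioxide: +4, formamide: +2, formaldehyde: 0, methane: -4.
Net change = -4 − (+4) = -8.

-8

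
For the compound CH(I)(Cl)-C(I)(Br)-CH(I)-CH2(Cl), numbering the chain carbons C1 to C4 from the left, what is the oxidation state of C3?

0

Assign +1 per bond to O/N/halogen, −1 per bond to H or an electropositive element, and 0 per bond to carbon.
C3 has one bond to C (0), one bond to C (0), one bond to I (+1), one bond to H (-1).
Oxidation state = 0 + 0 + 1 − 1 = 0.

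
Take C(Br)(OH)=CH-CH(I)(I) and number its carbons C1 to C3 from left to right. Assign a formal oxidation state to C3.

C3 has one bond to C (0), one bond to H (-1), one bond to I (+1), one bond to I (+1).
Oxidation state = 0 − 1 + 1 + 1 = +1.

+1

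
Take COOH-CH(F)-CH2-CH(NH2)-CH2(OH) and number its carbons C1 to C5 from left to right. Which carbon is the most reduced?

Assign +1 per bond to O/N/halogen, −1 per bond to H or an electropositive element, and 0 per bond to carbon. Tallying each carbon:
C1: 1C, 3O → 0 + 3 = +3
C2: 2C, 1H, 1F → 0 − 1 + 1 = 0
C3: 2C, 2H → 0 − 2 = -2
C4: 2C, 1H, 1N → 0 − 1 + 1 = 0
C5: 1C, 2H, 1O → 0 − 2 + 1 = -1
The most reduced carbon is C3 at -2.

C3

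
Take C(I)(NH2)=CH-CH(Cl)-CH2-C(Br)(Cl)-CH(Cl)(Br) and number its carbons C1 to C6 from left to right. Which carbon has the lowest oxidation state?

C4

Tallying each carbon's bonds:
C1: 2C, 1N, 1I → 0 + 1 + 1 = +2
C2: 3C, 1H → 0 − 1 = -1
C3: 2C, 1H, 1Cl → 0 − 1 + 1 = 0
C4: 2C, 2H → 0 − 2 = -2
C5: 2C, 1Cl, 1Br → 0 + 1 + 1 = +2
C6: 1C, 1H, 1Cl, 1Br → 0 − 1 + 1 + 1 = +1
The most reduced carbon is C4 at -2.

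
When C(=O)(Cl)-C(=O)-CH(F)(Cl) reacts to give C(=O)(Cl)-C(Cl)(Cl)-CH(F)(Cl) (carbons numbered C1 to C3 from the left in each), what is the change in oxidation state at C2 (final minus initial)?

0

Before: C2 has 2 bonds to C, 2 bonds to O → oxidation state +2.
After: C2 has 2 bonds to C, 2 bonds to Cl → oxidation state +2.
Δ = +2 − (+2) = 0, so no net redox change at C2.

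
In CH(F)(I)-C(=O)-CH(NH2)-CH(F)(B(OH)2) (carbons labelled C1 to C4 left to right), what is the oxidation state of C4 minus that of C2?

-3

C4: 1C, 1H, 1F, 1B → 0 − 1 + 1 − 1 = -1
C2: 2C, 2O → 0 + 2 = +2
Difference: -1 − (+2) = -3.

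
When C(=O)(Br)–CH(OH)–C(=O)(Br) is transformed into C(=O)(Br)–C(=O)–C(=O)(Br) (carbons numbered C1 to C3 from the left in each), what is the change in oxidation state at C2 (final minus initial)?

+2

Before: C2 has 2 bonds to C, 1 bond to H, 1 bond to O → oxidation state 0.
After: C2 has 2 bonds to C, 2 bonds to O → oxidation state +2.
Δ = +2 − (0) = +2, so this is an oxidation at C2.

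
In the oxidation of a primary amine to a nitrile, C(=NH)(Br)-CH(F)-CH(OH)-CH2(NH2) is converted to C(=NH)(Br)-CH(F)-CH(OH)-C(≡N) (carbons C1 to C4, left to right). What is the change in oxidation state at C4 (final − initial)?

Before: C4 has 1 bond to C, 2 bonds to H, 1 bond to N → oxidation state -1.
After: C4 has 1 bond to C, 3 bonds to N → oxidation state +3.
Δ = +3 − (-1) = +4, so this is an oxidation at C4.

+4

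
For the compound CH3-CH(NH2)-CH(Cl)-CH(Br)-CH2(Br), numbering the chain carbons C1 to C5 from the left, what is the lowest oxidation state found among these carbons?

-3

Bonds to more-electronegative neighbours contribute +1 each, bonds to H or metals contribute −1 each, and C–C bonds contribute 0. Tallying each carbon:
C1: 1C, 3H → 0 − 3 = -3
C2: 2C, 1H, 1N → 0 − 1 + 1 = 0
C3: 2C, 1H, 1Cl → 0 − 1 + 1 = 0
C4: 2C, 1H, 1Br → 0 − 1 + 1 = 0
C5: 1C, 2H, 1Br → 0 − 2 + 1 = -1
The lowest value is -3.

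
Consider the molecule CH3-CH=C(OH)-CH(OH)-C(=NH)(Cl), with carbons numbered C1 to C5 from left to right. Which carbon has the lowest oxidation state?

C1

Assign +1 per bond to O/N/halogen, −1 per bond to H or an electropositive element, and 0 per bond to carbon. Tallying each carbon:
C1: 1C, 3H → 0 − 3 = -3
C2: 3C, 1H → 0 − 1 = -1
C3: 3C, 1O → 0 + 1 = +1
C4: 2C, 1H, 1O → 0 − 1 + 1 = 0
C5: 1C, 2N, 1Cl → 0 + 2 + 1 = +3
The most reduced carbon is C1 at -3.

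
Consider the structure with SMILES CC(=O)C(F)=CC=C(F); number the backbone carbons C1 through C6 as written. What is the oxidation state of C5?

-1

Bonds to more-electronegative neighbours contribute +1 each, bonds to H or metals contribute −1 each, and C–C bonds contribute 0.
C5 has one bond to C (0), a double bond to C (2×0 = 0), one bond to H (-1).
Oxidation state = 0 + 0 − 1 = -1.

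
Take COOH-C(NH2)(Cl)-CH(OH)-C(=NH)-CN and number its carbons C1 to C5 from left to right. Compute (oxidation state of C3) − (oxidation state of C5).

C3: 2C, 1H, 1O → 0 − 1 + 1 = 0
C5: 1C, 3N → 0 + 3 = +3
Difference: 0 − (+3) = -3.

-3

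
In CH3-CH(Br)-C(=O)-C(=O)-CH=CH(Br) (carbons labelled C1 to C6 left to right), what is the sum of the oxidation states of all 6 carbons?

Each bond to a more electronegative atom (O, N, halogen) counts +1, each bond to a less electronegative atom (H, metal, B, Si) counts −1, and each C–C bond counts 0. Tallying each carbon:
C1: 1C, 3H → 0 − 3 = -3
C2: 2C, 1H, 1Br → 0 − 1 + 1 = 0
C3: 2C, 2O → 0 + 2 = +2
C4: 2C, 2O → 0 + 2 = +2
C5: 3C, 1H → 0 − 1 = -1
C6: 2C, 1H, 1Br → 0 − 1 + 1 = 0
Sum = -3 + 0 + 2 + 2 − 1 + 0 = 0.

0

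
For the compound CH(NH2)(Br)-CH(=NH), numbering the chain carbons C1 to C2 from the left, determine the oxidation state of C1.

C1 has one bond to C (0), one bond to N (+1), one bond to Br (+1), one bond to H (-1).
Oxidation state = 0 + 1 + 1 − 1 = +1.

+1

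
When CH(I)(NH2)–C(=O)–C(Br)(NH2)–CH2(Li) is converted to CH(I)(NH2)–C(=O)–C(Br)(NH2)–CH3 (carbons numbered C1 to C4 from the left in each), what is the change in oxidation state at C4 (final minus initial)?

0

Before: C4 has 1 bond to C, 2 bonds to H, 1 bond to Li → oxidation state -3.
After: C4 has 1 bond to C, 3 bonds to H → oxidation state -3.
Δ = -3 − (-3) = 0, so no net redox change at C4.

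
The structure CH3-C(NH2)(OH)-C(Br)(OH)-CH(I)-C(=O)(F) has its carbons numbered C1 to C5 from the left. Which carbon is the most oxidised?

C5

Tallying each carbon's bonds:
C1: 1C, 3H → 0 − 3 = -3
C2: 2C, 1O, 1N → 0 + 1 + 1 = +2
C3: 2C, 1O, 1Br → 0 + 1 + 1 = +2
C4: 2C, 1H, 1I → 0 − 1 + 1 = 0
C5: 1C, 2O, 1F → 0 + 2 + 1 = +3
The most oxidised carbon is C5 at +3.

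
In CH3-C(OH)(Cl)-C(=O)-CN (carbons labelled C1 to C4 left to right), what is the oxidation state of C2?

Each bond to a more electronegative atom (O, N, halogen) counts +1, each bond to a less electronegative atom (H, metal, B, Si) counts −1, and each C–C bond counts 0.
C2 has one bond to C (0), one bond to C (0), one bond to O (+1), one bond to Cl (+1).
Oxidation state = 0 + 0 + 1 + 1 = +2.

+2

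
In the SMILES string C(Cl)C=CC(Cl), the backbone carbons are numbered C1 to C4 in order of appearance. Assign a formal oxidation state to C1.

-1

Bonds to more-electronegative neighbours contribute +1 each, bonds to H or metals contribute −1 each, and C–C bonds contribute 0.
C1 has one bond to C (0), one bond to H (-1), one bond to H (-1), one bond to Cl (+1).
Oxidation state = 0 − 1 − 1 + 1 = -1.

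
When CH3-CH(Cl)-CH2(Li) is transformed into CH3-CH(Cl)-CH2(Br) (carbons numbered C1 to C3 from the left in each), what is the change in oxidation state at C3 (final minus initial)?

+2

Before: C3 has 1 bond to C, 2 bonds to H, 1 bond to Li → oxidation state -3.
After: C3 has 1 bond to C, 2 bonds to H, 1 bond to Br → oxidation state -1.
Δ = -1 − (-3) = +2, so this is an oxidation at C3.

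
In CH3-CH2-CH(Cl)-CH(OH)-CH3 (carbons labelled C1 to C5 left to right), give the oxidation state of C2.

-2

Count +1 for every bond to an atom more electronegative than carbon and −1 for every bond to one less electronegative; C–C bonds are 0.
C2 has one bond to C (0), one bond to C (0), one bond to H (-1), one bond to H (-1).
Oxidation state = 0 + 0 − 1 − 1 = -2.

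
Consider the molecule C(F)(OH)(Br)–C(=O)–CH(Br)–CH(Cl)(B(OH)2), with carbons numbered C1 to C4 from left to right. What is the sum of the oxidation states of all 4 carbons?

Tallying each carbon's bonds:
C1: 1C, 1O, 1F, 1Br → 0 + 1 + 1 + 1 = +3
C2: 2C, 2O → 0 + 2 = +2
C3: 2C, 1H, 1Br → 0 − 1 + 1 = 0
C4: 1C, 1H, 1Cl, 1B → 0 − 1 + 1 − 1 = -1
Sum = +3 + 2 + 0 − 1 = +4.

+4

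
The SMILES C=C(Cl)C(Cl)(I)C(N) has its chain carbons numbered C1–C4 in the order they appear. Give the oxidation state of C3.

C3 has one bond to C (0), one bond to C (0), one bond to Cl (+1), one bond to I (+1).
Oxidation state = 0 + 0 + 1 + 1 = +2.

+2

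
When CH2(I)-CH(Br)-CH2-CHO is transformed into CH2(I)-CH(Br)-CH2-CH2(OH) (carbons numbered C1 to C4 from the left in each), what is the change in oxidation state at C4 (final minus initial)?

-2

Before: C4 has 1 bond to C, 1 bond to H, 2 bonds to O → oxidation state +1.
After: C4 has 1 bond to C, 2 bonds to H, 1 bond to O → oxidation state -1.
Δ = -1 − (+1) = -2, so this is a reduction at C4.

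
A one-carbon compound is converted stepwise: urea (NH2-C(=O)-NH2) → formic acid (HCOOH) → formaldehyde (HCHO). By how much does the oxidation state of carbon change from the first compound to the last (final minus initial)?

Carbon oxidation states along the series — urea: +4, formic acid: +2, formaldehyde: 0.
Net change = 0 − (+4) = -4.

-4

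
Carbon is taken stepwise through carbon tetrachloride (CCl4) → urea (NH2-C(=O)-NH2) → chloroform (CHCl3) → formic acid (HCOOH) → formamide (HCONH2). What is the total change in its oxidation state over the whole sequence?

Carbon oxidation states along the series — carbon tetrachloride: +4, urea: +4, chloroform: +2, formic acid: +2, formamide: +2.
Net change = +2 − (+4) = -2.

-2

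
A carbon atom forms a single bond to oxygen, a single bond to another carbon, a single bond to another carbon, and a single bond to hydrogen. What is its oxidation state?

Each bond to a more electronegative atom (O, N, halogen) counts +1, each bond to a less electronegative atom (H, metal, B, Si) counts −1, and each C–C bond counts 0.
The carbon has one bond to C (0), one bond to C (0), one bond to H (-1), one bond to O (+1).
Oxidation state = 0 + 0 − 1 + 1 = 0.

0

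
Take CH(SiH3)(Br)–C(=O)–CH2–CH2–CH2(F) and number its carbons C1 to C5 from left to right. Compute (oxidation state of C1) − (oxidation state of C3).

C1: 1C, 1H, 1Br, 1Si → 0 − 1 + 1 − 1 = -1
C3: 2C, 2H → 0 − 2 = -2
Difference: -1 − (-2) = +1.

+1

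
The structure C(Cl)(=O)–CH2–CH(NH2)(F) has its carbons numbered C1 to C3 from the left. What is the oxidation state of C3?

C3 has one bond to C (0), one bond to N (+1), one bond to H (-1), one bond to F (+1).
Oxidation state = 0 + 1 − 1 + 1 = +1.

+1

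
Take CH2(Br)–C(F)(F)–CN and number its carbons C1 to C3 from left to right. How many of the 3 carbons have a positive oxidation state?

2

Each bond to a more electronegative atom (O, N, halogen) counts +1, each bond to a less electronegative atom (H, metal, B, Si) counts −1, and each C–C bond counts 0. Tallying each carbon:
C1: 1C, 2H, 1Br → 0 − 2 + 1 = -1
C2: 2C, 2F → 0 + 2 = +2
C3: 1C, 3N → 0 + 3 = +3
2 carbons (C2, C3) meet the condition.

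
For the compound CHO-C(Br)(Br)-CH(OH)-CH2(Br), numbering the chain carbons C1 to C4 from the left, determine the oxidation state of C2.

C2 has one bond to C (0), one bond to C (0), one bond to Br (+1), one bond to Br (+1).
Oxidation state = 0 + 0 + 1 + 1 = +2.

+2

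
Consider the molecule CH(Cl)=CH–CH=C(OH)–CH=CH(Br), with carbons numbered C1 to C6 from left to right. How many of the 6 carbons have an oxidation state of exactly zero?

2

Count +1 for every bond to an atom more electronegative than carbon and −1 for every bond to one less electronegative; C–C bonds are 0. Tallying each carbon:
C1: 2C, 1H, 1Cl → 0 − 1 + 1 = 0
C2: 3C, 1H → 0 − 1 = -1
C3: 3C, 1H → 0 − 1 = -1
C4: 3C, 1O → 0 + 1 = +1
C5: 3C, 1H → 0 − 1 = -1
C6: 2C, 1H, 1Br → 0 − 1 + 1 = 0
2 carbons (C1, C6) meet the condition.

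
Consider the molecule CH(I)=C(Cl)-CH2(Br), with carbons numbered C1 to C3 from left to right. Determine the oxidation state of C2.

+1

Count +1 for every bond to an atom more electronegative than carbon and −1 for every bond to one less electronegative; C–C bonds are 0.
C2 has a double bond to C (2×0 = 0), one bond to C (0), one bond to Cl (+1).
Oxidation state = 0 + 0 + 1 = +1.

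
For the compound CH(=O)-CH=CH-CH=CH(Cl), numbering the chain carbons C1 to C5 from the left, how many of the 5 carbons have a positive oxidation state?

Tallying each carbon's bonds:
C1: 1C, 1H, 2O → 0 − 1 + 2 = +1
C2: 3C, 1H → 0 − 1 = -1
C3: 3C, 1H → 0 − 1 = -1
C4: 3C, 1H → 0 − 1 = -1
C5: 2C, 1H, 1Cl → 0 − 1 + 1 = 0
1 carbon (C1) meets the condition.

1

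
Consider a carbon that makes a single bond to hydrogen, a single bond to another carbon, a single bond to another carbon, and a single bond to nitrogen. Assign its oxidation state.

0

Count +1 for every bond to an atom more electronegative than carbon and −1 for every bond to one less electronegative; C–C bonds are 0.
The carbon has one bond to C (0), one bond to C (0), one bond to H (-1), one bond to N (+1).
Oxidation state = 0 + 0 − 1 + 1 = 0.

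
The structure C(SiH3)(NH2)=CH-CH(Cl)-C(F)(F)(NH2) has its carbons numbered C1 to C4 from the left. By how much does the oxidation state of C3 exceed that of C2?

+1

C3: 2C, 1H, 1Cl → 0 − 1 + 1 = 0
C2: 3C, 1H → 0 − 1 = -1
Difference: 0 − (-1) = +1.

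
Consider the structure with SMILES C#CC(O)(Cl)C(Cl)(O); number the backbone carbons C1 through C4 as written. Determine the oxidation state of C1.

Assign +1 per bond to O/N/halogen, −1 per bond to H or an electropositive element, and 0 per bond to carbon.
C1 has a triple bond to C (3×0 = 0), one bond to H (-1).
Oxidation state = 0 − 1 = -1.

-1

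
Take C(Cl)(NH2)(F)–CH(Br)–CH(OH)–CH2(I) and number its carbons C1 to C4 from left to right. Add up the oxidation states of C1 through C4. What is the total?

+2

Tallying each carbon's bonds:
C1: 1C, 1N, 1F, 1Cl → 0 + 1 + 1 + 1 = +3
C2: 2C, 1H, 1Br → 0 − 1 + 1 = 0
C3: 2C, 1H, 1O → 0 − 1 + 1 = 0
C4: 1C, 2H, 1I → 0 − 2 + 1 = -1
Sum = +3 + 0 + 0 − 1 = +2.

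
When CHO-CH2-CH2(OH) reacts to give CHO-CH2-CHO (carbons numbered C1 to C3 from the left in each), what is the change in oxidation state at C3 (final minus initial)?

+2

Before: C3 has 1 bond to C, 2 bonds to H, 1 bond to O → oxidation state -1.
After: C3 has 1 bond to C, 1 bond to H, 2 bonds to O → oxidation state +1.
Δ = +1 − (-1) = +2, so this is an oxidation at C3.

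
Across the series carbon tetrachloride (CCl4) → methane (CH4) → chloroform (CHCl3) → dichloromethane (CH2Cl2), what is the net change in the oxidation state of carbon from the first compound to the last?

Carbon oxidation states along the series — carbon tetrachloride: +4, methane: -4, chloroform: +2, dichloromethane: 0.
Net change = 0 − (+4) = -4.

-4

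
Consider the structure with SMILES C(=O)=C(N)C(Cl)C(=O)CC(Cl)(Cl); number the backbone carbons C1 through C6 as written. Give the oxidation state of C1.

C1 has a double bond to C (2×0 = 0), a double bond to O (2×+1 = +2).
Oxidation state = 0 + 2 = +2.

+2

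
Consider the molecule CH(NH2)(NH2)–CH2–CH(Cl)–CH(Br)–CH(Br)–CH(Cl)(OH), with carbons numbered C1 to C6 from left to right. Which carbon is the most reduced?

C2

Bonds to more-electronegative neighbours contribute +1 each, bonds to H or metals contribute −1 each, and C–C bonds contribute 0. Tallying each carbon:
C1: 1C, 1H, 2N → 0 − 1 + 2 = +1
C2: 2C, 2H → 0 − 2 = -2
C3: 2C, 1H, 1Cl → 0 − 1 + 1 = 0
C4: 2C, 1H, 1Br → 0 − 1 + 1 = 0
C5: 2C, 1H, 1Br → 0 − 1 + 1 = 0
C6: 1C, 1H, 1O, 1Cl → 0 − 1 + 1 + 1 = +1
The most reduced carbon is C2 at -2.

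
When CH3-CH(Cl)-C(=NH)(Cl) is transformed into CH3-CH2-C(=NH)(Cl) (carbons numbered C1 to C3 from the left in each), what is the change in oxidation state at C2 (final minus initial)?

Before: C2 has 2 bonds to C, 1 bond to H, 1 bond to Cl → oxidation state 0.
After: C2 has 2 bonds to C, 2 bonds to H → oxidation state -2.
Δ = -2 − (0) = -2, so this is a reduction at C2.

-2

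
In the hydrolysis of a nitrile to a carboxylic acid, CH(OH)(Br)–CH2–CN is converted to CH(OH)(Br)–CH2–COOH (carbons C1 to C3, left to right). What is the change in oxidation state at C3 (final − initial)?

Before: C3 has 1 bond to C, 3 bonds to N → oxidation state +3.
After: C3 has 1 bond to C, 3 bonds to O → oxidation state +3.
Δ = +3 − (+3) = 0, so no net redox change at C3.

0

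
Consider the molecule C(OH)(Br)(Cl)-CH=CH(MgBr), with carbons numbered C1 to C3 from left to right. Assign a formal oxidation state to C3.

Each bond to a more electronegative atom (O, N, halogen) counts +1, each bond to a less electronegative atom (H, metal, B, Si) counts −1, and each C–C bond counts 0.
C3 has a double bond to C (2×0 = 0), one bond to H (-1), one bond to Mg (-1).
Oxidation state = 0 − 1 − 1 = -2.

-2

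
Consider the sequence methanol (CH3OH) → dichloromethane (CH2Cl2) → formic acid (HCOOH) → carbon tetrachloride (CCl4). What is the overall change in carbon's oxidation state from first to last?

+6

Carbon oxidation states along the series — methanol: -2, dichloromethane: 0, formic acid: +2, carbon tetrachloride: +4.
Net change = +4 − (-2) = +6.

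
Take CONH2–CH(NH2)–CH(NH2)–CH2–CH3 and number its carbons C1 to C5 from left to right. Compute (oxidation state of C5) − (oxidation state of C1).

C5: 1C, 3H → 0 − 3 = -3
C1: 1C, 2O, 1N → 0 + 2 + 1 = +3
Difference: -3 − (+3) = -6.

-6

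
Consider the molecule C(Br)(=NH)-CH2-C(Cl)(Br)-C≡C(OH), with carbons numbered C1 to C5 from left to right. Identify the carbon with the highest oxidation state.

Assign +1 per bond to O/N/halogen, −1 per bond to H or an electropositive element, and 0 per bond to carbon. Tallying each carbon:
C1: 1C, 2N, 1Br → 0 + 2 + 1 = +3
C2: 2C, 2H → 0 − 2 = -2
C3: 2C, 1Cl, 1Br → 0 + 1 + 1 = +2
C4: 4C → 0 = 0
C5: 3C, 1O → 0 + 1 = +1
The most oxidised carbon is C1 at +3.

C1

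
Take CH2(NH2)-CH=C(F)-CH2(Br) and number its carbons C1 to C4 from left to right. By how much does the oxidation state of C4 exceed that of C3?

-2

C4: 1C, 2H, 1Br → 0 − 2 + 1 = -1
C3: 3C, 1F → 0 + 1 = +1
Difference: -1 − (+1) = -2.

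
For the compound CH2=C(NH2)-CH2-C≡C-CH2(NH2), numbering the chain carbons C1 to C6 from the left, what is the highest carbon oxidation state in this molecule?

Tallying each carbon's bonds:
C1: 2C, 2H → 0 − 2 = -2
C2: 3C, 1N → 0 + 1 = +1
C3: 2C, 2H → 0 − 2 = -2
C4: 4C → 0 = 0
C5: 4C → 0 = 0
C6: 1C, 2H, 1N → 0 − 2 + 1 = -1
The highest value is +1.

+1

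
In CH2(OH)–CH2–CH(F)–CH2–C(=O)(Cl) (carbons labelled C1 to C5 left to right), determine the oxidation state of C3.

0

Assign +1 per bond to O/N/halogen, −1 per bond to H or an electropositive element, and 0 per bond to carbon.
C3 has one bond to C (0), one bond to C (0), one bond to F (+1), one bond to H (-1).
Oxidation state = 0 + 0 + 1 − 1 = 0.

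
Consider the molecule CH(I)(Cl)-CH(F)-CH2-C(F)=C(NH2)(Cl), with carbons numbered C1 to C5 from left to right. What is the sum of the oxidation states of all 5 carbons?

Tallying each carbon's bonds:
C1: 1C, 1H, 1Cl, 1I → 0 − 1 + 1 + 1 = +1
C2: 2C, 1H, 1F → 0 − 1 + 1 = 0
C3: 2C, 2H → 0 − 2 = -2
C4: 3C, 1F → 0 + 1 = +1
C5: 2C, 1N, 1Cl → 0 + 1 + 1 = +2
Sum = +1 + 0 − 2 + 1 + 2 = +2.

+2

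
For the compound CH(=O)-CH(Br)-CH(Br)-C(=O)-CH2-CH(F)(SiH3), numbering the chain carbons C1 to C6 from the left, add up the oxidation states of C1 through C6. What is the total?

Tallying each carbon's bonds:
C1: 1C, 1H, 2O → 0 − 1 + 2 = +1
C2: 2C, 1H, 1Br → 0 − 1 + 1 = 0
C3: 2C, 1H, 1Br → 0 − 1 + 1 = 0
C4: 2C, 2O → 0 + 2 = +2
C5: 2C, 2H → 0 − 2 = -2
C6: 1C, 1H, 1F, 1Si → 0 − 1 + 1 − 1 = -1
Sum = +1 + 0 + 0 + 2 − 2 − 1 = 0.

0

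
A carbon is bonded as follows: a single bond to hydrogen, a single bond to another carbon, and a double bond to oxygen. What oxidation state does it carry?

The carbon has one bond to C (0), a double bond to O (2×+1 = +2), one bond to H (-1).
Oxidation state = 0 + 2 − 1 = +1.

+1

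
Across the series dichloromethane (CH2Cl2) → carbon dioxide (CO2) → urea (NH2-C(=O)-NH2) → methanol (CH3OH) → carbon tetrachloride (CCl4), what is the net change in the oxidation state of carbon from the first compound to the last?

+4

Carbon oxidation states along the series — dichloromethane: 0, carbon dioxide: +4, urea: +4, methanol: -2, carbon tetrachloride: +4.
Net change = +4 − (0) = +4.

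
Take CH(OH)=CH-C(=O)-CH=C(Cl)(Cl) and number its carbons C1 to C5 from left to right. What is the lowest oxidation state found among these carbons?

Tallying each carbon's bonds:
C1: 2C, 1H, 1O → 0 − 1 + 1 = 0
C2: 3C, 1H → 0 − 1 = -1
C3: 2C, 2O → 0 + 2 = +2
C4: 3C, 1H → 0 − 1 = -1
C5: 2C, 2Cl → 0 + 2 = +2
The lowest value is -1.

-1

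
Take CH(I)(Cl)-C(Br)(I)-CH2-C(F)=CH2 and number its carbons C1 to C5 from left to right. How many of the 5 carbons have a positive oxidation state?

Tallying each carbon's bonds:
C1: 1C, 1H, 1Cl, 1I → 0 − 1 + 1 + 1 = +1
C2: 2C, 1Br, 1I → 0 + 1 + 1 = +2
C3: 2C, 2H → 0 − 2 = -2
C4: 3C, 1F → 0 + 1 = +1
C5: 2C, 2H → 0 − 2 = -2
3 carbons (C1, C2, C4) meet the condition.

3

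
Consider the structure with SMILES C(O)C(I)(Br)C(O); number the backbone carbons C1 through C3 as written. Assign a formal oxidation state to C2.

+2

Assign +1 per bond to O/N/halogen, −1 per bond to H or an electropositive element, and 0 per bond to carbon.
C2 has one bond to C (0), one bond to C (0), one bond to I (+1), one bond to Br (+1).
Oxidation state = 0 + 0 + 1 + 1 = +2.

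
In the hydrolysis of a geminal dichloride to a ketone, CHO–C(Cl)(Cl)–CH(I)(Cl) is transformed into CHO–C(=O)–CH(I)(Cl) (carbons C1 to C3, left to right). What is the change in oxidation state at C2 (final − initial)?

0

Before: C2 has 2 bonds to C, 2 bonds to Cl → oxidation state +2.
After: C2 has 2 bonds to C, 2 bonds to O → oxidation state +2.
Δ = +2 − (+2) = 0, so no net redox change at C2.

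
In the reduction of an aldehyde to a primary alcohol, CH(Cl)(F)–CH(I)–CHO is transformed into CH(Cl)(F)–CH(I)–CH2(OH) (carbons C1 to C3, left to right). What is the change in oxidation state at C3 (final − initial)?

Before: C3 has 1 bond to C, 1 bond to H, 2 bonds to O → oxidation state +1.
After: C3 has 1 bond to C, 2 bonds to H, 1 bond to O → oxidation state -1.
Δ = -1 − (+1) = -2, so this is a reduction at C3.

-2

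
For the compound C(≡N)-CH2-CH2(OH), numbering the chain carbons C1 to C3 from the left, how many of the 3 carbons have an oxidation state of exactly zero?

0

Count +1 for every bond to an atom more electronegative than carbon and −1 for every bond to one less electronegative; C–C bonds are 0. Tallying each carbon:
C1: 1C, 3N → 0 + 3 = +3
C2: 2C, 2H → 0 − 2 = -2
C3: 1C, 2H, 1O → 0 − 2 + 1 = -1
0 carbons meet the condition.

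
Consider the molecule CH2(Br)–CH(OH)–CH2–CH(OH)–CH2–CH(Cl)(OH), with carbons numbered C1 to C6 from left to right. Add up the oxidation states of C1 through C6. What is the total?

-4

Assign +1 per bond to O/N/halogen, −1 per bond to H or an electropositive element, and 0 per bond to carbon. Tallying each carbon:
C1: 1C, 2H, 1Br → 0 − 2 + 1 = -1
C2: 2C, 1H, 1O → 0 − 1 + 1 = 0
C3: 2C, 2H → 0 − 2 = -2
C4: 2C, 1H, 1O → 0 − 1 + 1 = 0
C5: 2C, 2H → 0 − 2 = -2
C6: 1C, 1H, 1O, 1Cl → 0 − 1 + 1 + 1 = +1
Sum = -1 + 0 − 2 + 0 − 2 + 1 = -4.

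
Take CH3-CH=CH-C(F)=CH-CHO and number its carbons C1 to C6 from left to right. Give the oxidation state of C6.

+1

Each bond to a more electronegative atom (O, N, halogen) counts +1, each bond to a less electronegative atom (H, metal, B, Si) counts −1, and each C–C bond counts 0.
C6 has one bond to C (0), one bond to H (-1), a double bond to O (2×+1 = +2).
Oxidation state = 0 − 1 + 2 = +1.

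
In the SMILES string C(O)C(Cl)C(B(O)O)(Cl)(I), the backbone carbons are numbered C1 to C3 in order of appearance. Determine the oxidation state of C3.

+1

Bonds to more-electronegative neighbours contribute +1 each, bonds to H or metals contribute −1 each, and C–C bonds contribute 0.
C3 has one bond to C (0), one bond to B (-1), one bond to Cl (+1), one bond to I (+1).
Oxidation state = 0 − 1 + 1 + 1 = +1.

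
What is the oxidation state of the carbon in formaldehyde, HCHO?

0

Bonds to more-electronegative neighbours contribute +1 each, bonds to H or metals contribute −1 each, and C–C bonds contribute 0.
The carbon has one bond to H (-1), one bond to H (-1), a double bond to O (2×+1 = +2).
Oxidation state = -1 − 1 + 2 = 0.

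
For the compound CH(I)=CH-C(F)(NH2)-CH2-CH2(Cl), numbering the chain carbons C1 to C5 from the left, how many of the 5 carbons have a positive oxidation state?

1

Tallying each carbon's bonds:
C1: 2C, 1H, 1I → 0 − 1 + 1 = 0
C2: 3C, 1H → 0 − 1 = -1
C3: 2C, 1N, 1F → 0 + 1 + 1 = +2
C4: 2C, 2H → 0 − 2 = -2
C5: 1C, 2H, 1Cl → 0 − 2 + 1 = -1
1 carbon (C3) meets the condition.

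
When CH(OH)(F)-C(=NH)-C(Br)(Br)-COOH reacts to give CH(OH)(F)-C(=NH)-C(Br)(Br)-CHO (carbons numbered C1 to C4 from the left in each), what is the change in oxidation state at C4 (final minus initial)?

-2

Before: C4 has 1 bond to C, 3 bonds to O → oxidation state +3.
After: C4 has 1 bond to C, 1 bond to H, 2 bonds to O → oxidation state +1.
Δ = +1 − (+3) = -2, so this is a reduction at C4.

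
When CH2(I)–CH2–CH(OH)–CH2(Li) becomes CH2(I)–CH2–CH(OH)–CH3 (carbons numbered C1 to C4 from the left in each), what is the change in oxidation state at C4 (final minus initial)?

0

Before: C4 has 1 bond to C, 2 bonds to H, 1 bond to Li → oxidation state -3.
After: C4 has 1 bond to C, 3 bonds to H → oxidation state -3.
Δ = -3 − (-3) = 0, so no net redox change at C4.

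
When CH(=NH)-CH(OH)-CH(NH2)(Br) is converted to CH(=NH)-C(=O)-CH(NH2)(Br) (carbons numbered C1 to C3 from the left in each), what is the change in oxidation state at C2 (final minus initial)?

+2

Before: C2 has 2 bonds to C, 1 bond to H, 1 bond to O → oxidation state 0.
After: C2 has 2 bonds to C, 2 bonds to O → oxidation state +2.
Δ = +2 − (0) = +2, so this is an oxidation at C2.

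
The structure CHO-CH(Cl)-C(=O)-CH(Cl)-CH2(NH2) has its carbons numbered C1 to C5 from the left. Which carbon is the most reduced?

Tallying each carbon's bonds:
C1: 1C, 1H, 2O → 0 − 1 + 2 = +1
C2: 2C, 1H, 1Cl → 0 − 1 + 1 = 0
C3: 2C, 2O → 0 + 2 = +2
C4: 2C, 1H, 1Cl → 0 − 1 + 1 = 0
C5: 1C, 2H, 1N → 0 − 2 + 1 = -1
The most reduced carbon is C5 at -1.

C5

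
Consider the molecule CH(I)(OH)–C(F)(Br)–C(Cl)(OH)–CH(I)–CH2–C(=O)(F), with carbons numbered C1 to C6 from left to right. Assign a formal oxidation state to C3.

C3 has one bond to C (0), one bond to C (0), one bond to Cl (+1), one bond to O (+1).
Oxidation state = 0 + 0 + 1 + 1 = +2.

+2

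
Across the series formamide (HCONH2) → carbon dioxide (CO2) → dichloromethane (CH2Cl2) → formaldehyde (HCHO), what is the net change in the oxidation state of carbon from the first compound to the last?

-2

Carbon oxidation states along the series — formamide: +2, carbon dioxide: +4, dichloromethane: 0, formaldehyde: 0.
Net change = 0 − (+2) = -2.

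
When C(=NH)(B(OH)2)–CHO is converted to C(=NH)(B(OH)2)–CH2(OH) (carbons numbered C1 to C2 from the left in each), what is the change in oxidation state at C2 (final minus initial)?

Before: C2 has 1 bond to C, 1 bond to H, 2 bonds to O → oxidation state +1.
After: C2 has 1 bond to C, 2 bonds to H, 1 bond to O → oxidation state -1.
Δ = -1 − (+1) = -2, so this is a reduction at C2.

-2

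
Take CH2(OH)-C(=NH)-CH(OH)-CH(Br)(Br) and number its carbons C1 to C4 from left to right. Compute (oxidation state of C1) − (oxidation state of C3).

-1

C1: 1C, 2H, 1O → 0 − 2 + 1 = -1
C3: 2C, 1H, 1O → 0 − 1 + 1 = 0
Difference: -1 − (0) = -1.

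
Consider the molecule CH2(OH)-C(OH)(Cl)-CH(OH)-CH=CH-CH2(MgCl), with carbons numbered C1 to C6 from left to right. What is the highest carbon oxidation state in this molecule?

Each bond to a more electronegative atom (O, N, halogen) counts +1, each bond to a less electronegative atom (H, metal, B, Si) counts −1, and each C–C bond counts 0. Tallying each carbon:
C1: 1C, 2H, 1O → 0 − 2 + 1 = -1
C2: 2C, 1O, 1Cl → 0 + 1 + 1 = +2
C3: 2C, 1H, 1O → 0 − 1 + 1 = 0
C4: 3C, 1H → 0 − 1 = -1
C5: 3C, 1H → 0 − 1 = -1
C6: 1C, 2H, 1Mg → 0 − 2 − 1 = -3
The highest value is +2.

+2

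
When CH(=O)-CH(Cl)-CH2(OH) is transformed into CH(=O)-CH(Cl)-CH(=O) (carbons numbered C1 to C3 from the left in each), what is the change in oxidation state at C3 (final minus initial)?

+2

Before: C3 has 1 bond to C, 2 bonds to H, 1 bond to O → oxidation state -1.
After: C3 has 1 bond to C, 1 bond to H, 2 bonds to O → oxidation state +1.
Δ = +1 − (-1) = +2, so this is an oxidation at C3.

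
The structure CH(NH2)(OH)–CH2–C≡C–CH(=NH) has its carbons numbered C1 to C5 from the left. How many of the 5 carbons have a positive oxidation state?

2

Each bond to a more electronegative atom (O, N, halogen) counts +1, each bond to a less electronegative atom (H, metal, B, Si) counts −1, and each C–C bond counts 0. Tallying each carbon:
C1: 1C, 1H, 1O, 1N → 0 − 1 + 1 + 1 = +1
C2: 2C, 2H → 0 − 2 = -2
C3: 4C → 0 = 0
C4: 4C → 0 = 0
C5: 1C, 1H, 2N → 0 − 1 + 2 = +1
2 carbons (C1, C5) meet the condition.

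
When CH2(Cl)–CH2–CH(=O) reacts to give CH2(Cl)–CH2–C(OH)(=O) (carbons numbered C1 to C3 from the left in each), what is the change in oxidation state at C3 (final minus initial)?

Before: C3 has 1 bond to C, 1 bond to H, 2 bonds to O → oxidation state +1.
After: C3 has 1 bond to C, 3 bonds to O → oxidation state +3.
Δ = +3 − (+1) = +2, so this is an oxidation at C3.

+2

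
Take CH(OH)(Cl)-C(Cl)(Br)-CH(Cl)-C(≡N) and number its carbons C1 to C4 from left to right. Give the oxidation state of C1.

Bonds to more-electronegative neighbours contribute +1 each, bonds to H or metals contribute −1 each, and C–C bonds contribute 0.
C1 has one bond to C (0), one bond to O (+1), one bond to Cl (+1), one bond to H (-1).
Oxidation state = 0 + 1 + 1 − 1 = +1.

+1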